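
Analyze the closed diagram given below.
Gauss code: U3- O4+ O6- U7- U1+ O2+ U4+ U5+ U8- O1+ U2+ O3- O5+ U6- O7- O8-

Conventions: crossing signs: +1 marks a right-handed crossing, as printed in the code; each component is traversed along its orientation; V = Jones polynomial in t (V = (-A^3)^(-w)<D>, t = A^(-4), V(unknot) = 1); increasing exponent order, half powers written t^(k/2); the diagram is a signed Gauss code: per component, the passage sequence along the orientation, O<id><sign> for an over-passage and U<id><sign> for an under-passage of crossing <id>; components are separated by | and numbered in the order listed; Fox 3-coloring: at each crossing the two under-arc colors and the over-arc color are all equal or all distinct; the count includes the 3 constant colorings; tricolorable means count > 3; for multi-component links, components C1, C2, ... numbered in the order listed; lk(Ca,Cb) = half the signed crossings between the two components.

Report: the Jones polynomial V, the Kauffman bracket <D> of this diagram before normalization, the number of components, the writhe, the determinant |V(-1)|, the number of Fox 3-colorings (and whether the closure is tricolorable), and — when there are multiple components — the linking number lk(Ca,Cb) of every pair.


V = -t^-3 + t^-2 - t^-1 + 3 - t + t^2 - t^3
<D> = -A^-12 + A^-8 - A^-4 + 3 - A^4 + A^8 - A^12 (w = 0)
1 component over 8 crossings, w = 0
27 Fox colorings among 3^8, |V(-1)| = 9: tricolorable
why: V is palindromic (span 6, det 9): t -> 1/t fixes it; necessary, not sufficient, for amphichirality


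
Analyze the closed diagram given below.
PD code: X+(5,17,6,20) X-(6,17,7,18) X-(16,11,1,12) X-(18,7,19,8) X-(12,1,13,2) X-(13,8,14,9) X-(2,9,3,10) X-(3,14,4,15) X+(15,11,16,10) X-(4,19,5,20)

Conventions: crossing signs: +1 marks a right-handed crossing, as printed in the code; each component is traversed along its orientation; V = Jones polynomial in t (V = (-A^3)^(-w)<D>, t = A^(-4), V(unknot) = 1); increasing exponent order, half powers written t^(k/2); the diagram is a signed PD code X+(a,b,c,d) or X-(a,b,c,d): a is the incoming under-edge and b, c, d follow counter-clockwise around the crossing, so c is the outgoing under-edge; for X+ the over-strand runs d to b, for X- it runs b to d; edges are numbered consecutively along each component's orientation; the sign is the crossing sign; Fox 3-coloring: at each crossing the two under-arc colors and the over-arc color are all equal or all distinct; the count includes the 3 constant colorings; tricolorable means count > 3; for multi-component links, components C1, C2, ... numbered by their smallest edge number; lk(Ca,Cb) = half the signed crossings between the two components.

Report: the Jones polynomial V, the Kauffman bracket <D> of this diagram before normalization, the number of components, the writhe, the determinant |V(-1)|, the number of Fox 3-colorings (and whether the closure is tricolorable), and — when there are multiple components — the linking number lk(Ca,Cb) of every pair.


V = t^(-13/2) - t^(-11/2) + t^(-9/2) - 2t^(-7/2) - t^(-3/2)
<D> = -A^-12 - 2A^-4 + 1 - A^4 + A^8 (w = -6)
2 components over 10 crossings, w = -6
lk(C1,C2): -1
9 Fox colorings among 3^10, |V(-1)| = 6: tricolorable
why: det 6 = |V(-1)|; divisible by 3, so tricolorable


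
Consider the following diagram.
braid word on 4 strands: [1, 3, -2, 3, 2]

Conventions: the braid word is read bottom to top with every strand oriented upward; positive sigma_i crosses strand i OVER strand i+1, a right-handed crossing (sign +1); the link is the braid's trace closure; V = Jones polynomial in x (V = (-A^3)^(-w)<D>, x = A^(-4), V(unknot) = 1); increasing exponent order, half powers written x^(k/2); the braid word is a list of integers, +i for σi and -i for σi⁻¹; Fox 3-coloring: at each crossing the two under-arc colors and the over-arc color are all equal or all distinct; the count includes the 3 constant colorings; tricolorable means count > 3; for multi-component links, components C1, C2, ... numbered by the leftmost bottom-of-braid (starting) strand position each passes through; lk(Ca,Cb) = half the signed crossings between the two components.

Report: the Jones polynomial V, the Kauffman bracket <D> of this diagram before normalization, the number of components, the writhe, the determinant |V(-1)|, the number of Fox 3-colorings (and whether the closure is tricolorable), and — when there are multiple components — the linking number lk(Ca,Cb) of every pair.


V = 1
<D> = -A^9 (w = +3)
1 component over 5 crossings, w = +3
3 Fox colorings among 3^5, |V(-1)| = 1: not tricolorable
why: w = +3 (over 5 crossings) is diagram-only; (-A^3)^(-3) removes it from V


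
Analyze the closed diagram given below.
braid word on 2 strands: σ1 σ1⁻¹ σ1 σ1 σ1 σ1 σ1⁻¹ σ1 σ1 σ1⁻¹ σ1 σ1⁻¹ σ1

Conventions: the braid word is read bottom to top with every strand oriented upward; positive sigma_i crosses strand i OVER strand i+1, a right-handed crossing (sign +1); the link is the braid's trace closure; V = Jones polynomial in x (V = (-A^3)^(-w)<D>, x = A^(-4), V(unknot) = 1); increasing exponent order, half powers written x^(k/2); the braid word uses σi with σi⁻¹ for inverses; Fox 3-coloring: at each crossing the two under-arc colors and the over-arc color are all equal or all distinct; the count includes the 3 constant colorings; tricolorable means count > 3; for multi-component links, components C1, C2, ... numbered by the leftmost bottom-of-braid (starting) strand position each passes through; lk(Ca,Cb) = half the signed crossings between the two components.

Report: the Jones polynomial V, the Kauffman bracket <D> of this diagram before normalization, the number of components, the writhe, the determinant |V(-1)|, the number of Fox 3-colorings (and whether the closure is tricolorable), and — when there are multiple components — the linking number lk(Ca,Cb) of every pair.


V(x) = x^2 + x^4 - x^5 + x^6 - x^7
bracket: A^-13 - A^-9 + A^-5 - A^-1 - A^7, w = +5
1 component, writhe +5, over 13 crossings
det 5, colorings 3 of 3^13 — not tricolorable
observation: the word shrinks to σ1 σ1 σ1 σ1 σ1 after cancelling


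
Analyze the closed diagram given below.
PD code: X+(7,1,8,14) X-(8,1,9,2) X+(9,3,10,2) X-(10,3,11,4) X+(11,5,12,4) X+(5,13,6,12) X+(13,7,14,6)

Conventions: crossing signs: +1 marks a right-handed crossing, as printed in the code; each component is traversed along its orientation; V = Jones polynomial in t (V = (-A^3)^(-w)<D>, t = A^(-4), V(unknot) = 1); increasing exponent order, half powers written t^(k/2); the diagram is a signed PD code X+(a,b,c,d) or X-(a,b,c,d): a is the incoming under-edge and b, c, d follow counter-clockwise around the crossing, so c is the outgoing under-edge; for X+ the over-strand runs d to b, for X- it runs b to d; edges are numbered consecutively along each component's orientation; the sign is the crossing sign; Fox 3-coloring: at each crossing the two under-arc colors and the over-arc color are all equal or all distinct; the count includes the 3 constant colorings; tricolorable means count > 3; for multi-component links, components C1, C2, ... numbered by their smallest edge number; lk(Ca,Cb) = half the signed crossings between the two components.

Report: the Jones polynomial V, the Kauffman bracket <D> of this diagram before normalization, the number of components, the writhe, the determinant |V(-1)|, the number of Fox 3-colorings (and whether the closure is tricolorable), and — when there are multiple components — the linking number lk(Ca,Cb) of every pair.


V(t) = t + t^3 - t^4
bracket: A^-7 - A^-3 - A^5, w = +3
1 component, writhe +3, over 7 crossings
det 3, colorings 9 of 3^7 — tricolorable
observation: w = +3 (over 7 crossings) is diagram-only; (-A^3)^(-3) removes it from V


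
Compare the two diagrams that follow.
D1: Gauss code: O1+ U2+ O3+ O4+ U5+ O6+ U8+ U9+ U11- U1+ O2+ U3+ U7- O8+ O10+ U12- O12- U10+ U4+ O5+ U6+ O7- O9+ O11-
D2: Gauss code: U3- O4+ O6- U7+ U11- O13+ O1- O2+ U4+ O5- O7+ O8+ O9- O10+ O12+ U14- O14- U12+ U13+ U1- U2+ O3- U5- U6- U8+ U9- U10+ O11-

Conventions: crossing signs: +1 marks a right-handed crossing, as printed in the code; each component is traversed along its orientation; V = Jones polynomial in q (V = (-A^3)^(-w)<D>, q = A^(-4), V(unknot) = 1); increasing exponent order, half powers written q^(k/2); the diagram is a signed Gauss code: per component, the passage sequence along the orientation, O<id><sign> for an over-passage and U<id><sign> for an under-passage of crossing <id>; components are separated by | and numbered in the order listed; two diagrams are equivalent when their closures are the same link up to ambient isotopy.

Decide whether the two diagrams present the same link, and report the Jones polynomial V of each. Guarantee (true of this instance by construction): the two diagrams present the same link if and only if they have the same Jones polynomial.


same link: no
V(D1) = q^2 - q^3 + 3q^4 - 3q^5 + 3q^6 - 3q^7 + 2q^8 - q^9  [12 crossings, <D> = -A^-18 + 2A^-14 - 3A^-10 + 3A^-6 - 3A^-2 + 3A^2 - A^6 + A^10, w = +6]
D2 (bracket -A^-12 + 2A^-8 - 2A^-4 + 3 - 2A^4 + 2A^8 - A^12; 14 crossings at w = 0): V = -q^-3 + 2q^-2 - 2q^-1 + 3 - 2q + 2q^2 - q^3
note: V(q) takes 2 values over 2 diagrams, fixing the grouping


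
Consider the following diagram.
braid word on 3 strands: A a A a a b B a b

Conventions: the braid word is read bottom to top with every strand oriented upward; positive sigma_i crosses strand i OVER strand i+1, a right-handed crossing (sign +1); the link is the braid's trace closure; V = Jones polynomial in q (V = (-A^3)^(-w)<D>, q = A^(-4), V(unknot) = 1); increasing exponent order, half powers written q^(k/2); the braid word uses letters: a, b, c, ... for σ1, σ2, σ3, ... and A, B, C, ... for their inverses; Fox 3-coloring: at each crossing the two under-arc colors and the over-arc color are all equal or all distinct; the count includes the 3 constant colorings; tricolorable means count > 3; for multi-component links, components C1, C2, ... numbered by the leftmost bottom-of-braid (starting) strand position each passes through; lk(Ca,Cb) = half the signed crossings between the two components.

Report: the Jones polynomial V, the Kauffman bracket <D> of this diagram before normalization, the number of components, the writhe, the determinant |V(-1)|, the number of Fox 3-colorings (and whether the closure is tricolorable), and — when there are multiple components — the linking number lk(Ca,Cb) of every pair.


V = -q^(1/2) - q^(5/2)
<D> = A^-1 + A^7 (w = +3)
2 components over 9 crossings, w = +3
lk(C1,C2): +1
3 Fox colorings among 3^9, |V(-1)| = 2: not tricolorable
why: span 2 respects span(V) <= c + mu - 1 = 10 for this 2-component diagram


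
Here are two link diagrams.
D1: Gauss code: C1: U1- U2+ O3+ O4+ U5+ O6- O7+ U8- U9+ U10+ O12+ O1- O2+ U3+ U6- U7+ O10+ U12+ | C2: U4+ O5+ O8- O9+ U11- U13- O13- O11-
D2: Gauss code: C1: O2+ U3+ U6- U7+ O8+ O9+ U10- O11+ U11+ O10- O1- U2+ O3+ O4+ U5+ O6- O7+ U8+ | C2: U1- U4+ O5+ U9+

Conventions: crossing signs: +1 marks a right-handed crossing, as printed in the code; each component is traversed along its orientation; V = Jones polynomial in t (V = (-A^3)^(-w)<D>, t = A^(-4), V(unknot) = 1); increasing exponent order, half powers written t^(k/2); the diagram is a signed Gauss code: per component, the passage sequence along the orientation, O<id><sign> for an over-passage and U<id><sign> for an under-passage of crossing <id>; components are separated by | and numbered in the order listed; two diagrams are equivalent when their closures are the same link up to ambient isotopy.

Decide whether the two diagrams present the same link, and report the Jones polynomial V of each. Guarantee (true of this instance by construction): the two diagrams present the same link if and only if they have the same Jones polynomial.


equivalent: yes
D1 (bracket -A^-17 + A^-13 - A^-9 + 2A^-5 + A^3; 13 crossings at w = +3): V = -t^(3/2) - 2t^(7/2) + t^(9/2) - t^(11/2) + t^(13/2)
V(D2) = -t^(3/2) - 2t^(7/2) + t^(9/2) - t^(11/2) + t^(13/2)  [11 crossings, <D> = -A^-11 + A^-7 - A^-3 + 2A + A^9, w = +5]
observation: all 2 diagrams share one V(t), hence one class


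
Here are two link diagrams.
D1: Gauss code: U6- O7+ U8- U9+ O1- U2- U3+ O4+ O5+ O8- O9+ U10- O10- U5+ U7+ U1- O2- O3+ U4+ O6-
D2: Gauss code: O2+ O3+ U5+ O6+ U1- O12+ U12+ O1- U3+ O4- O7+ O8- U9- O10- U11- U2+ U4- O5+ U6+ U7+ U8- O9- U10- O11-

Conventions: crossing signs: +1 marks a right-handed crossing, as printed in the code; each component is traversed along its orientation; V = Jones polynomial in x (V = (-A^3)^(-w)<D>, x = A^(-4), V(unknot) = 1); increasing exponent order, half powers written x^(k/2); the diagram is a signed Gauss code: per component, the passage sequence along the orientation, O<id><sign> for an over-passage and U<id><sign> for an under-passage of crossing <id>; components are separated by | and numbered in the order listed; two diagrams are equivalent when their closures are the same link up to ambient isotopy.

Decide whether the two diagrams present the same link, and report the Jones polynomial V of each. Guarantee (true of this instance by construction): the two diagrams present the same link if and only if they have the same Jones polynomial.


equivalent: no
V(D1) = 1  (w 0, c 10, <D> = 1)
D2 (bracket -A^-12 + 2A^-8 - 2A^-4 + 3 - 2A^4 + 2A^8 - A^12; 12 crossings at w = 0): V = -x^-3 + 2x^-2 - 2x^-1 + 3 - 2x + 2x^2 - x^3
why: 2 classes among 2 diagrams; unequal V(x) rules out equality


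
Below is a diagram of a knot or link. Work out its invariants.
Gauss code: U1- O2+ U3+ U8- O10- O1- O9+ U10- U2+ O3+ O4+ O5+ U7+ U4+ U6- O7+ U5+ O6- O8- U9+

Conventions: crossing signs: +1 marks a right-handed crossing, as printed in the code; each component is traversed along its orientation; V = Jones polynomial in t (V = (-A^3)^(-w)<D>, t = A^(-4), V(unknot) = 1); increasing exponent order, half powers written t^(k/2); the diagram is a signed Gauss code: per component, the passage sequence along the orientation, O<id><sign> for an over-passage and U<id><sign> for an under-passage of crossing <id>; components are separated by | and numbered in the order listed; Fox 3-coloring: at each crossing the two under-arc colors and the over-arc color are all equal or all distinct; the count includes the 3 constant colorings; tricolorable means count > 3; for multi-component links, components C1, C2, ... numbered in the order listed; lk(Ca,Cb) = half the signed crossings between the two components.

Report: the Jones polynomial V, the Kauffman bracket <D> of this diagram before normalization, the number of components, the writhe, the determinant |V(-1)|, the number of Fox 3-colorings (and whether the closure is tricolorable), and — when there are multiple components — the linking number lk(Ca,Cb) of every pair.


V = 1
<D> = A^6 (w = +2)
1 component over 10 crossings, w = +2
3 Fox colorings among 3^10, |V(-1)| = 1: not tricolorable
why: w = +2 (over 10 crossings) is diagram-only; (-A^3)^(-2) removes it from V


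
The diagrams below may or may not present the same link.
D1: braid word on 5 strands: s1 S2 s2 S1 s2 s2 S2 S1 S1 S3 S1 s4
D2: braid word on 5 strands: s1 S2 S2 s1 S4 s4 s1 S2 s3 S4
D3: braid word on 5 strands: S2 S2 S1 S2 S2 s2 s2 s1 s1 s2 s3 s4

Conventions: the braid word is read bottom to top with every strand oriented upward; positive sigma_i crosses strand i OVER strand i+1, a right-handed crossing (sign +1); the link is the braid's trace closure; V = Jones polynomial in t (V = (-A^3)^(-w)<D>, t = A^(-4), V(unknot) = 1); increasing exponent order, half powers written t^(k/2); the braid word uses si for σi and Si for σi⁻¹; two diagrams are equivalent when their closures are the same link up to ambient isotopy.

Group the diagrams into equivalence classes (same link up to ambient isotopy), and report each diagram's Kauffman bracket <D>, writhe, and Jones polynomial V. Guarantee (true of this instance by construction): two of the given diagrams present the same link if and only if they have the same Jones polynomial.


grouping into links: {D1} | {D2} | {D3}
V(D1) = -t^-4 + t^-3 + t^-1  (w -2, c 12, <D> = A^-2 + A^6 - A^10)
V(D2) = -t^-3 + 2t^-2 - 2t^-1 + 3 - 2t + 2t^2 - t^3  (w 0, c 10, <D> = -A^-12 + 2A^-8 - 2A^-4 + 3 - 2A^4 + 2A^8 - A^12)
V(D3) = 1  (w +2, c 12, <D> = A^6)
key observation: V(t) takes 3 values over 3 diagrams, fixing the grouping


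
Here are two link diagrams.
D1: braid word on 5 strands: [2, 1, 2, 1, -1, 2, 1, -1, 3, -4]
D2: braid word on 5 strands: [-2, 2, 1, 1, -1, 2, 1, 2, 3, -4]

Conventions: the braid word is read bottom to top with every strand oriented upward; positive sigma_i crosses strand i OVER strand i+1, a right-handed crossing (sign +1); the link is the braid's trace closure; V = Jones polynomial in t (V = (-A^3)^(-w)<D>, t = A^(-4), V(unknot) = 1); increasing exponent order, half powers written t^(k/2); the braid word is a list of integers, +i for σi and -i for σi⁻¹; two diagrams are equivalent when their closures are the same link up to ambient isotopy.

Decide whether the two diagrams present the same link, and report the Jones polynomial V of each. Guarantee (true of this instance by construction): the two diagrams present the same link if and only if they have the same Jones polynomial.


same link: yes
V(D1) = t + t^3 - t^4  [10 crossings, <D> = -A^-4 + 1 + A^8, w = +4]
D2 (bracket -A^-4 + 1 + A^8; 10 crossings at w = +4): V = t + t^3 - t^4
note: all 2 diagrams share one V(t), hence one class


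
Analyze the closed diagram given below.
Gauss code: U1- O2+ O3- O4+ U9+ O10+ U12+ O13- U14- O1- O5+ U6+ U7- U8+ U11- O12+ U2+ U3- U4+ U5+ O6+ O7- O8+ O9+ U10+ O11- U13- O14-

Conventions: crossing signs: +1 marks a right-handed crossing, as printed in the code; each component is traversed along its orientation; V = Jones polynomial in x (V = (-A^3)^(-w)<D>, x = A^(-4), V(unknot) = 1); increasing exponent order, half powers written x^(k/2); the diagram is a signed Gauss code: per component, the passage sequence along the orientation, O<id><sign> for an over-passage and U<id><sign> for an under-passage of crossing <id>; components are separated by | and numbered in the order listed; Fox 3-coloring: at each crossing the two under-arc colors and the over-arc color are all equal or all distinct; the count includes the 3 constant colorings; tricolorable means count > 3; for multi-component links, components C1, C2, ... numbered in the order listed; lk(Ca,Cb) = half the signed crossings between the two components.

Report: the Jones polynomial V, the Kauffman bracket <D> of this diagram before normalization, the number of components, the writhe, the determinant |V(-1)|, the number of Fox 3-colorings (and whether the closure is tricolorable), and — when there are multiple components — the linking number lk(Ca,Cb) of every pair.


V(x) = x^-2 - 2x^-1 + 3 - 3x + 4x^2 - 3x^3 + 2x^4 - 2x^5 + x^6
bracket: A^-18 - 2A^-14 + 2A^-10 - 3A^-6 + 4A^-2 - 3A^2 + 3A^6 - 2A^10 + A^14, w = +2
1 component, writhe +2, over 14 crossings
det 21, colorings 9 of 3^14 — tricolorable
observation: w = +2 shifts under R1 moves; the (-A^3)^(-2) factor cancels that in V


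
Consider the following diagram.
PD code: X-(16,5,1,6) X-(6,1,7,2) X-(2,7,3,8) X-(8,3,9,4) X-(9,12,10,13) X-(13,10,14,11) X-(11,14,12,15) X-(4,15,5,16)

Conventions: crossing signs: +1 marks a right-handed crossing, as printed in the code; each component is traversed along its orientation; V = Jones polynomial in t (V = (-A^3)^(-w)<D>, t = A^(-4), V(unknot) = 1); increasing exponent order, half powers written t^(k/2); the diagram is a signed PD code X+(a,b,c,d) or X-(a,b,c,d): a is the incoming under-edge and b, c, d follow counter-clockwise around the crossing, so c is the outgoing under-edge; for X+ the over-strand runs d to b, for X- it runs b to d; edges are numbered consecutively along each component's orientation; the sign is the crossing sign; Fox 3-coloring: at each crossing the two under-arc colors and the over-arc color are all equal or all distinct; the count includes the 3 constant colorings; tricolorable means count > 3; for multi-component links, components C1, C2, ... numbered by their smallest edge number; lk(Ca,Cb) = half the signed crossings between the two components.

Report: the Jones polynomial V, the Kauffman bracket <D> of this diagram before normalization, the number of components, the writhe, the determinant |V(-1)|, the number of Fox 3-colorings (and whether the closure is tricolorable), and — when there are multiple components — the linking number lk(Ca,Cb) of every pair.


V = t^-11 - 2t^-10 + 2t^-9 - 3t^-8 + 2t^-7 - 2t^-6 + 2t^-5 + t^-3
<D> = A^-12 + 2A^-4 - 2 + 2A^4 - 3A^8 + 2A^12 - 2A^16 + A^20 (w = -8)
1 component over 8 crossings, w = -8
9 Fox colorings among 3^8, |V(-1)| = 15: tricolorable
why: det 15 = |V(-1)|; divisible by 3, so tricolorable


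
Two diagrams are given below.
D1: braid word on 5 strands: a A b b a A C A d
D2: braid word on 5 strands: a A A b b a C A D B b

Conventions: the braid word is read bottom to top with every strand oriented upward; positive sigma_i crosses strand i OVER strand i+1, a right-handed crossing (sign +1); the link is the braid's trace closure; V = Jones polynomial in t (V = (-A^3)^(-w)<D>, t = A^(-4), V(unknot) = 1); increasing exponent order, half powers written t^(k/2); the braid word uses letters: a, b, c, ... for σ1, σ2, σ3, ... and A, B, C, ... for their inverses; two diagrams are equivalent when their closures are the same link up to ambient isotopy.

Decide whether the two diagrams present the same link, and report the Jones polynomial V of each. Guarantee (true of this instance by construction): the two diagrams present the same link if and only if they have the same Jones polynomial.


same link: yes
V(D1) = -t^(1/2) - t^(5/2)  [9 crossings, <D> = A^-7 + A, w = +1]
D2 (bracket A^-13 + A^-5; 11 crossings at w = -1): V = -t^(1/2) - t^(5/2)
note: from 9 to 11 crossings by R-moves: one link, two diagrams


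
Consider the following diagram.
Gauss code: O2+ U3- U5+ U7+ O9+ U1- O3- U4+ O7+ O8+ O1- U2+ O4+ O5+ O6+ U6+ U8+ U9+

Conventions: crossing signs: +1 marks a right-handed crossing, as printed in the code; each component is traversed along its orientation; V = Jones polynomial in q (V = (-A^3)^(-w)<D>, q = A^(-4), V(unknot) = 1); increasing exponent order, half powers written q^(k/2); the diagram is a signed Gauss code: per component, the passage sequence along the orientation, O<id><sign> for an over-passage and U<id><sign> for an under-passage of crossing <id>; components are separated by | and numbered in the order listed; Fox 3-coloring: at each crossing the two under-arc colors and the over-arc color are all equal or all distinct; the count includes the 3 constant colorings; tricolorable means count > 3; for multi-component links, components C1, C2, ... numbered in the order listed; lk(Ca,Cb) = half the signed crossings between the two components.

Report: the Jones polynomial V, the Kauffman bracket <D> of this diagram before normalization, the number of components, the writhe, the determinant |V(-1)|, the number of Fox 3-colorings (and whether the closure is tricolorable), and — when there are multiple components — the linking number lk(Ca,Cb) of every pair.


Jones polynomial: V(q) = q - q^2 + 2q^3 - q^4 + q^5 - q^6
<D> = A^-9 - A^-5 + A^-1 - 2A^3 + A^7 - A^11; writhe +5
components 1, writhe +5 (9 crossings)
3-colorings: 3 of 3^9, det 7 — not tricolorable
note: w = +5 (over 9 crossings) is diagram-only; (-A^3)^(-5) removes it from V


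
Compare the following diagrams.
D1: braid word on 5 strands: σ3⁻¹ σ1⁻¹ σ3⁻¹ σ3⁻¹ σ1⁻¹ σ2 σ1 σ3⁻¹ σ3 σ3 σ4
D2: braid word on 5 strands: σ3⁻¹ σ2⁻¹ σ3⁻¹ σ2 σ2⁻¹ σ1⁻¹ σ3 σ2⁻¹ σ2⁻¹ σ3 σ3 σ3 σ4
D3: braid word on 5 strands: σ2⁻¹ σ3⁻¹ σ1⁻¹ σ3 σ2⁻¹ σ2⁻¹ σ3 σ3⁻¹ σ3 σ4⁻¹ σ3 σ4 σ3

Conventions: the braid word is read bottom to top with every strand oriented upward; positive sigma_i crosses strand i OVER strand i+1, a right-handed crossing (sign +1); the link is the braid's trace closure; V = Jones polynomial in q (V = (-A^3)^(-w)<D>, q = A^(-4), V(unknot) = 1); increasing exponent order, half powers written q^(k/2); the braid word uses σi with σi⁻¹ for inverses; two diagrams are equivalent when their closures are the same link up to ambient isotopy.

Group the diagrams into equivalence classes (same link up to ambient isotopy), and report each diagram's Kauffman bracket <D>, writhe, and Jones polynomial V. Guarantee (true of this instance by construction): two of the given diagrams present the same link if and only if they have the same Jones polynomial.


grouping into links: {D1} | {D2, D3}
V(D1) = -q^(-5/2) - q^(-1/2)  (w -1, c 11, <D> = A^-1 + A^7)
V(D2) = q^(-7/2) - q^(-5/2) + q^(-3/2) - 2q^(-1/2) - q^(3/2)  (w -1, c 13, <D> = A^-9 + 2A^-1 - A^3 + A^7 - A^11)
D3 (bracket A^-9 + 2A^-1 - A^3 + A^7 - A^11; 13 crossings at w = -1): V = q^(-7/2) - q^(-5/2) + q^(-3/2) - 2q^(-1/2) - q^(3/2)
why: 2 values of V(q) split the 3 diagrams


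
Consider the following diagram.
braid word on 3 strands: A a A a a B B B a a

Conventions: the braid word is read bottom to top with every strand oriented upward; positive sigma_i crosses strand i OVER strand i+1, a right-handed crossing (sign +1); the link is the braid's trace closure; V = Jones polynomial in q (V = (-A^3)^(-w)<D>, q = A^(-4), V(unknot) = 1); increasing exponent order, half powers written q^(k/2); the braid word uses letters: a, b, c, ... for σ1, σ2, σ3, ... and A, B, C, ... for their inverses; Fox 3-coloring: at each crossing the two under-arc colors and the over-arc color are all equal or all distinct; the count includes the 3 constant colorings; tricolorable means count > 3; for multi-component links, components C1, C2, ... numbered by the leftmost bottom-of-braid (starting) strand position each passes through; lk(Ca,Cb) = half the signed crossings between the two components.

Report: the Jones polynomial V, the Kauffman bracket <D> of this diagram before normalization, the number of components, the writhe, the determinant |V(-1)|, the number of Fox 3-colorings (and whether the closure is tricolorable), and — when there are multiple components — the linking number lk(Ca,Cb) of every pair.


V = -q^-3 + q^-2 - q^-1 + 3 - q + q^2 - q^3
<D> = -A^-12 + A^-8 - A^-4 + 3 - A^4 + A^8 - A^12 (w = 0)
1 component over 10 crossings, w = 0
27 Fox colorings among 3^10, |V(-1)| = 9: tricolorable
why: free reduction leaves σ1 σ2⁻¹ σ2⁻¹ σ2⁻¹ σ1 σ1 of the original 10 letters


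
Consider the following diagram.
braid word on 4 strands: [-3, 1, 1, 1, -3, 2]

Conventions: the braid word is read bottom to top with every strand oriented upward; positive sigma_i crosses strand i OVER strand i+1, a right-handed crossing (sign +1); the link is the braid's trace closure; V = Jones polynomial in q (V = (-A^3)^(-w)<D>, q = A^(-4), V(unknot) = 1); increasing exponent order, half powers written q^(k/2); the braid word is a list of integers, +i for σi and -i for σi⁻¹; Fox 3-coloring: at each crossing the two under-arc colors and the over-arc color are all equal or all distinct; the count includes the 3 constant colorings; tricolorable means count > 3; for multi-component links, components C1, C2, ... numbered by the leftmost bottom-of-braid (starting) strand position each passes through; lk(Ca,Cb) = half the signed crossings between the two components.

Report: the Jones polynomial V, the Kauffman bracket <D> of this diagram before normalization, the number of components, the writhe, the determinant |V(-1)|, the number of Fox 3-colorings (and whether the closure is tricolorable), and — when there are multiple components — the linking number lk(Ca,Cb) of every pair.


V(q) = -q^(-3/2) - 2q^(1/2) + q^(3/2) - q^(5/2) + q^(7/2)
bracket: A^-8 - A^-4 + 1 - 2A^4 - A^12, w = +2
2 components, writhe +2, over 6 crossings
lk(C1,C2) = -1
det 6, colorings 9 of 3^6 — tricolorable
observation: span 5 respects span(V) <= c + mu - 1 = 7 for this 2-component diagram


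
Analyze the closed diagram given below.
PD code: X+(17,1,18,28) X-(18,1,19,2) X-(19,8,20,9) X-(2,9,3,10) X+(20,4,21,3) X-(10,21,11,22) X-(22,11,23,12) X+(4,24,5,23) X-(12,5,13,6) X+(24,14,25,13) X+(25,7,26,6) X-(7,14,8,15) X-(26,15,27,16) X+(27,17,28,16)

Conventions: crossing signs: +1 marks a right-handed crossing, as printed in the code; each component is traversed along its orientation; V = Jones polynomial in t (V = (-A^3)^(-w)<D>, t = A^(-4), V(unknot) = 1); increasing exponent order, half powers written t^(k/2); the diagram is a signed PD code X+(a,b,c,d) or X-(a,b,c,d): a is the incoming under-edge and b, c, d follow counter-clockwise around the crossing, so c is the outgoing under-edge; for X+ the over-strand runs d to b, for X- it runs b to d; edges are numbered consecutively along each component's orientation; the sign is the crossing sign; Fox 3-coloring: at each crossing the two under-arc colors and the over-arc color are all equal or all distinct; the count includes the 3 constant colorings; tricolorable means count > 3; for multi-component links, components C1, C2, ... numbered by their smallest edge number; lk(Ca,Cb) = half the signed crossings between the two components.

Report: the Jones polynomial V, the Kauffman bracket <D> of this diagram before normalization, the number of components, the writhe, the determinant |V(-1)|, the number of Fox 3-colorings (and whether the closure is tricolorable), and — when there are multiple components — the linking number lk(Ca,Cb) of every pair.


V = -t^-6 + 2t^-5 - 4t^-4 + 5t^-3 - 4t^-2 + 5t^-1 - 3 + 2t - t^2
<D> = -A^-14 + 2A^-10 - 3A^-6 + 5A^-2 - 4A^2 + 5A^6 - 4A^10 + 2A^14 - A^18 (w = -2)
1 component over 14 crossings, w = -2
9 Fox colorings among 3^14, |V(-1)| = 27: tricolorable
why: det 27 = |V(-1)|; divisible by 3, so tricolorable


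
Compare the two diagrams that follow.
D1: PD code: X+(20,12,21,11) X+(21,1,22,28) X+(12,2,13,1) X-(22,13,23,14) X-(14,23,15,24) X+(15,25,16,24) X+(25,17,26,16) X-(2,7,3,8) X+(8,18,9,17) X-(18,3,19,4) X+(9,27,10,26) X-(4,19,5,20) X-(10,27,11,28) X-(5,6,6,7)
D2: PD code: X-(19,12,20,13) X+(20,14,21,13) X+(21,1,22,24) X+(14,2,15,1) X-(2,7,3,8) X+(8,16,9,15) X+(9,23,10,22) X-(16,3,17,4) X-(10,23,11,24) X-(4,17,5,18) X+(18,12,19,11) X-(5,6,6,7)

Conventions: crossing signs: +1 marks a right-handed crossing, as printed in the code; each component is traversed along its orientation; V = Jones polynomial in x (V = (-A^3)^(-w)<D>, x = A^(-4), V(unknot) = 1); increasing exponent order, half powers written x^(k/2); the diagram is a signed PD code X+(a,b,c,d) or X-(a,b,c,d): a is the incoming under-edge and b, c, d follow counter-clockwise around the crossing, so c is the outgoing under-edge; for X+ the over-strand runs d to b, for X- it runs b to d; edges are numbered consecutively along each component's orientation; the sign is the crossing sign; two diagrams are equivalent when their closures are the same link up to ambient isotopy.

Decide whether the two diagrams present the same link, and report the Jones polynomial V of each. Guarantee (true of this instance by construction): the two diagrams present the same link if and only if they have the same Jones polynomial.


same link: yes
V(D1) = -x^-3 + 2x^-2 - 2x^-1 + 3 - 2x + 2x^2 - x^3  [14 crossings, <D> = -A^-12 + 2A^-8 - 2A^-4 + 3 - 2A^4 + 2A^8 - A^12, w = 0]
V(D2) = -x^-3 + 2x^-2 - 2x^-1 + 3 - 2x + 2x^2 - x^3  (w 0, c 12, <D> = -A^-12 + 2A^-8 - 2A^-4 + 3 - 2A^4 + 2A^8 - A^12)
note: one V(x) for all 2 diagrams — one class (guaranteed)


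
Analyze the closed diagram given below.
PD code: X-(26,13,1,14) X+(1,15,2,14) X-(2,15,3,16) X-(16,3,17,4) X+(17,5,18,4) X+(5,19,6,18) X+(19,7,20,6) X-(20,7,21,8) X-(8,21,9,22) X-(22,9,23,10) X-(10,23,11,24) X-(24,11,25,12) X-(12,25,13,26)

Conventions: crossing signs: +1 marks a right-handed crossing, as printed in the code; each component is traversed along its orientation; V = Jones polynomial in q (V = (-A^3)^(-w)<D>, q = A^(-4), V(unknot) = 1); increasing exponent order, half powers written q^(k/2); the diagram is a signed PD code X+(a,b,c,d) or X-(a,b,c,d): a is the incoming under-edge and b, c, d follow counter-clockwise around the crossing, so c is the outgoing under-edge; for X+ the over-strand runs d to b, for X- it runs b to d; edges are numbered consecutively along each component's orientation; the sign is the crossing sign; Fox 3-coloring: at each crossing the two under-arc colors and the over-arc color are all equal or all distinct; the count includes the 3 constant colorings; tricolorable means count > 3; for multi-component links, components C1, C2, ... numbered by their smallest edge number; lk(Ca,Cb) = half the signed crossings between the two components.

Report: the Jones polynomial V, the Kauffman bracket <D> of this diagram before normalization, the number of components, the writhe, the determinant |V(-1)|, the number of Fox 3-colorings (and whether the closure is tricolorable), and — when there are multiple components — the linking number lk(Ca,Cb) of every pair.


Jones polynomial: V(q) = -q^-7 + q^-6 - q^-5 + q^-4 + q^-2
<D> = -A^-7 - A + A^5 - A^9 + A^13; writhe -5
components 1, writhe -5 (13 crossings)
3-colorings: 3 of 3^13, det 5 — not tricolorable
note: w = -5 shifts under R1 moves; the (-A^3)^(5) factor cancels that in V


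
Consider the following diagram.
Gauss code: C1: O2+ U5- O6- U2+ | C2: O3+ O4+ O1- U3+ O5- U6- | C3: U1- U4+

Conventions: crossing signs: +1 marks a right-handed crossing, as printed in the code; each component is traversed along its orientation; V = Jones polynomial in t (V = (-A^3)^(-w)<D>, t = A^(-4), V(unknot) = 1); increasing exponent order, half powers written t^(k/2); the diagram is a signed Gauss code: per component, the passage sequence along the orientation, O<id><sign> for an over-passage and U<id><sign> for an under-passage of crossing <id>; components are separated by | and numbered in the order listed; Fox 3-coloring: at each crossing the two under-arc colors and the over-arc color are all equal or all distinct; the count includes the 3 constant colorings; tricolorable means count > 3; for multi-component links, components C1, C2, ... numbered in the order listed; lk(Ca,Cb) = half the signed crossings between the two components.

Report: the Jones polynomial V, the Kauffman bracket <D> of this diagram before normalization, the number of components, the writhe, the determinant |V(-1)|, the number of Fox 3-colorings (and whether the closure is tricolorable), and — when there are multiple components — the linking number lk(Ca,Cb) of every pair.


Jones polynomial: V(t) = t^-3 + t^-2 + t^-1 + 1
<D> = 1 + A^4 + A^8 + A^12; writhe 0
components 3, writhe 0 (6 crossings)
linking number lk(C1,C2) = -1
lk(C1,C3): 0
lk(C2,C3) = 0
3-colorings: 9 of 3^6, det 0 — tricolorable
note: |V(-1)| = 0: so tricolorable, since 3 divides 0


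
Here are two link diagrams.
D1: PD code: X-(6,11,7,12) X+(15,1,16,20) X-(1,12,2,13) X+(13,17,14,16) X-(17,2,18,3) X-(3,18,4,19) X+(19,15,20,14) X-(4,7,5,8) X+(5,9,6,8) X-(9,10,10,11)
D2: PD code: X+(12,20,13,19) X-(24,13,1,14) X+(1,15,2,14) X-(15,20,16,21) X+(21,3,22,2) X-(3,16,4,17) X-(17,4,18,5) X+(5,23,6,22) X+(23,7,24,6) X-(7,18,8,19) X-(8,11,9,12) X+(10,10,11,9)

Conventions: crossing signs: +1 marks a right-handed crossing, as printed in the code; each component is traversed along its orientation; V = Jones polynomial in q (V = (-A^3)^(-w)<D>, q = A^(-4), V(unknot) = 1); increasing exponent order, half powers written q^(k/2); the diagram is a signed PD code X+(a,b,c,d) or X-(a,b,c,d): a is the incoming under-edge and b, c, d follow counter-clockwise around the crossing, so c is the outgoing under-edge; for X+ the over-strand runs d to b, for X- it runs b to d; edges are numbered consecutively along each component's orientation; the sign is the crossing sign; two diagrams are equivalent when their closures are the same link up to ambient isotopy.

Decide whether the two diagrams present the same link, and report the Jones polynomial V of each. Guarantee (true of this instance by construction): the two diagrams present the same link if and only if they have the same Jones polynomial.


equivalent: yes
D1 (bracket -A^-18 + 2A^-14 - 2A^-10 + 3A^-6 - 2A^-2 + 2A^2 - A^6; 10 crossings at w = -2): V = -q^-3 + 2q^-2 - 2q^-1 + 3 - 2q + 2q^2 - q^3
V(D2) = -q^-3 + 2q^-2 - 2q^-1 + 3 - 2q + 2q^2 - q^3  [12 crossings, <D> = -A^-12 + 2A^-8 - 2A^-4 + 3 - 2A^4 + 2A^8 - A^12, w = 0]
observation: from 10 to 12 crossings by R-moves: one link, two diagrams


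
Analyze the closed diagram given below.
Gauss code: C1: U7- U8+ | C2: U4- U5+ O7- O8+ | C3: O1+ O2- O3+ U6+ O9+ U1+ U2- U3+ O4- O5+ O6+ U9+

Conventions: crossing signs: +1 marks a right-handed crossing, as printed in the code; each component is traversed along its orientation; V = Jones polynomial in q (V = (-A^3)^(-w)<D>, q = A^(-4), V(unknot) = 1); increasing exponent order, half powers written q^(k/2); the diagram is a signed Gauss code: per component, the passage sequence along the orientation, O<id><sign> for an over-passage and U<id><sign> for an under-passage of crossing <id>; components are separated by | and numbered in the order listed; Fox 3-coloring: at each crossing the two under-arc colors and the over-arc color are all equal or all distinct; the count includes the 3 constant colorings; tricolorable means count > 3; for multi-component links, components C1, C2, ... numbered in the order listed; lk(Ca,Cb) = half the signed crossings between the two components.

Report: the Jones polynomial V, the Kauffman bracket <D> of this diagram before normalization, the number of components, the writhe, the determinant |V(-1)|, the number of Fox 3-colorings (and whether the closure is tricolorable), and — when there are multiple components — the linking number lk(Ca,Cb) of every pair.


V = 1 + 2q + 2q^2 + q^3 - q^4 - q^5
<D> = A^-11 + A^-7 - A^-3 - 2A - 2A^5 - A^9 (w = +3)
3 components over 9 crossings, w = +3
lk(C1,C2): 0
lk(C1,C3) = 0
linking number lk(C2,C3) = 0
81 Fox colorings among 3^9, |V(-1)| = 0: tricolorable
why: the 3 component pairs carry total linking 0


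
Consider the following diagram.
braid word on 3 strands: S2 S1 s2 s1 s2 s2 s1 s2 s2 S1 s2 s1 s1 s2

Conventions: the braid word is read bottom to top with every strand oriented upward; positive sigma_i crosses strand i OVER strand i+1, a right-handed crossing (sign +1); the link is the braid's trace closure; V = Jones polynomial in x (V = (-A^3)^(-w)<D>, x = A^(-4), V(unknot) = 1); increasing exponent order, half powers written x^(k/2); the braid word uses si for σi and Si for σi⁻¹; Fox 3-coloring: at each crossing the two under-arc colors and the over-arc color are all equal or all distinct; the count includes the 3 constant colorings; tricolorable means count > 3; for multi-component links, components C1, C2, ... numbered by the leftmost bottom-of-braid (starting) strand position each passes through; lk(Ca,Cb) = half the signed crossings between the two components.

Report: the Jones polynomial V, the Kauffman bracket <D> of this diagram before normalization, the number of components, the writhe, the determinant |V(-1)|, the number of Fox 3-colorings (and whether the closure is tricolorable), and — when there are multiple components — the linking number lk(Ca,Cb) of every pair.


Jones polynomial: V(x) = x^3 + x^5 - x^8
<D> = -A^-8 + A^4 + A^12; writhe +8
components 1, writhe +8 (14 crossings)
3-colorings: 9 of 3^14, det 3 — tricolorable
note: w = +8 (over 14 crossings) is diagram-only; (-A^3)^(-8) removes it from V


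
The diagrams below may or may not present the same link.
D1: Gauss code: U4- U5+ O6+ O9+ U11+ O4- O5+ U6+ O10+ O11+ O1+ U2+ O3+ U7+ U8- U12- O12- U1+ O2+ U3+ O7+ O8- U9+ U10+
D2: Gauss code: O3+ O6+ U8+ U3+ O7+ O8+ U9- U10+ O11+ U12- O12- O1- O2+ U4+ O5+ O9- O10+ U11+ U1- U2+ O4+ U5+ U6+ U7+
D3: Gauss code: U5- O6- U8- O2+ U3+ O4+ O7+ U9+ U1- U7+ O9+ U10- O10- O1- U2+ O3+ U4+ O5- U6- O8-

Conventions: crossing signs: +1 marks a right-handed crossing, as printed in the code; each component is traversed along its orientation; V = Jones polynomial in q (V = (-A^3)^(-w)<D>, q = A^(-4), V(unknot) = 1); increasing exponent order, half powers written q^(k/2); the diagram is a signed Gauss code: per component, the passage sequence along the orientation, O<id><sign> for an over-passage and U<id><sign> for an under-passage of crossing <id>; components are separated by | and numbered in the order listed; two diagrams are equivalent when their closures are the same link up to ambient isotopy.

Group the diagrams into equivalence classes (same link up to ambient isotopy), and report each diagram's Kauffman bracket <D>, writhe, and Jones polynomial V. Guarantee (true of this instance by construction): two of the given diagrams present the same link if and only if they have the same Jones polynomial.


equivalence classes: {D1, D2} | {D3}
D1 (bracket A^-14 - 2A^-10 + A^-6 - 2A^-2 + 2A^2 + A^10; 12 crossings at w = +6): V = q^2 + 2q^4 - 2q^5 + q^6 - 2q^7 + q^8
V(D2) = q^2 + 2q^4 - 2q^5 + q^6 - 2q^7 + q^8  [12 crossings, <D> = A^-14 - 2A^-10 + A^-6 - 2A^-2 + 2A^2 + A^10, w = +6]
V(D3) = -q^-3 + q^-2 - q^-1 + 3 - q + q^2 - q^3  [10 crossings, <D> = -A^-12 + A^-8 - A^-4 + 3 - A^4 + A^8 - A^12, w = 0]
key observation: comparing 3 Jones polynomials yields 2 groups
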